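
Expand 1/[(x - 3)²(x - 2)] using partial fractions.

Cover-up at x=2: R = 1/(2 - 3)² = 1. Cover-up at x=3: Q = 1/(3 - 2) = 1. Comparing x² coeff: P = -R = -1
Result: -1/(x - 3) + 1/(x - 3)² + 1/(x - 2)


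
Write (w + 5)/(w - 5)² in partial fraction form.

(w + 5) = α(w - 5) + β. At w = 5: β = 1·5 + 5 = 10. Coeff of w: α = 1
Result: 1/(w - 5) + 10/(w - 5)²


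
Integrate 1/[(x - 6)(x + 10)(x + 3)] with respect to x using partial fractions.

Cover-up: α = 1/144, β = 1/112, γ = -1/63. Decomposition: (1/144)/(x - 6) + (1/112)/(x + 10) - (1/63)/(x + 3). Integrate each term: (1/144) ln|(x - 6)| + (1/112) ln|(x + 10)| - (1/63) ln|(x + 3)| + C


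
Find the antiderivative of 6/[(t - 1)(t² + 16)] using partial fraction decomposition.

Cover-up at t=1: P = 6/(1²+16) = 6/17. Coeff matching: Q = -6/17, R = -6/17. Decomposition: (6/17)/(t - 1) - ((6/17)t + 6/17)/(t² + 16). Integrate: linear → ln, quadratic → (1/2)ln + arctan: (6/17) ln|(t - 1)| - (3/17) ln(t² + 16) - (3/34) arctan(t/4) + C


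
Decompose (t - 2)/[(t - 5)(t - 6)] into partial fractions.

At t=5: P = (1·5 - 2)/(5 - 6) = -3. At t=6: Q = (1·6 - 2)/(6 - 5) = 4
Result: -3/(t - 5) + 4/(t - 6)


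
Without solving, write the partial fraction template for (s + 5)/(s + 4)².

Repeated linear factor: α/(s + 4) + β/(s + 4)²


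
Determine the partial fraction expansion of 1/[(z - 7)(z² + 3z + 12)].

Cover-up at z = 7: α = 1/(7² + 3·7 + 12) = 1/82. Then β = -α = -1/82, γ = -α·(3 + 7) = -5/41
Result: (1/82)/(z - 7) - ((1/82)z + 5/41)/(z² + 3z + 12)


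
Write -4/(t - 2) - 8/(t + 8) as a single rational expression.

Common denominator (t - 2)(t + 8). Numerator: -4(t + 8) - 8(t - 2) = (-4t - 32) - (8t - 16) = -12t - 16
Result: (-12t - 16)/[(t - 2)(t + 8)]


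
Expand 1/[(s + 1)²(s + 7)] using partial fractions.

Cover-up at s=-7: γ = 1/(-7 + 1)² = 1/36. Cover-up at s=-1: β = 1/(-1 + 7) = 1/6. Comparing s² coeff: α = -γ = -1/36
Result: (-1/36)/(s + 1) + (1/6)/(s + 1)² + (1/36)/(s + 7)


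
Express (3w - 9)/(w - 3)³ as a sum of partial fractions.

(3w - 9) = P(w - 3)² + Q(w - 3) + R. At w = 3: R = 3·3 - 9 = 0. Coefficients: P = 0, Q = 3
Result: 3/(w - 3)²


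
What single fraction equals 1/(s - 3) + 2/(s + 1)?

Common denominator (s - 3)(s + 1). Numerator: 1(s + 1) + 2(s - 3) = (s + 1) + (2s - 6) = 3s - 5
Result: (3s - 5)/[(s - 3)(s + 1)]


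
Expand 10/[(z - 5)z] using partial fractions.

10/(z - 5)z = α/(z - 5) + β/z. α = 10/(5 - 0) = 2, β = 10/(0 - 5) = -2
Result: 2/(z - 5) - 2/z


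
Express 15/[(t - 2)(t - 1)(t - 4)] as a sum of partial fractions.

Using cover-up method: α = -15/2, β = 5, γ = 5/2
Result: (-15/2)/(t - 2) + 5/(t - 1) + (5/2)/(t - 4)


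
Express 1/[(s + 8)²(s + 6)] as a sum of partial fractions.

Cover-up at s=-6: γ = 1/(-6 + 8)² = 1/4. Cover-up at s=-8: β = 1/(-8 + 6) = -1/2. Comparing s² coeff: α = -γ = -1/4
Result: (-1/4)/(s + 8) - (1/2)/(s + 8)² + (1/4)/(s + 6)


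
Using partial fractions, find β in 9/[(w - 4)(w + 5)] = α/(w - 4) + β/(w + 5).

Cover-up at w = -5: β = 9/(-5 - 4) = -9/9 = -1


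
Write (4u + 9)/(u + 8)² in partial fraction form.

(4u + 9) = α(u + 8) + β. At u = -8: β = 4·(-8) + 9 = -23. Coeff of u: α = 4
Result: 4/(u + 8) - 23/(u + 8)²


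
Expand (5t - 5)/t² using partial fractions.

(5t - 5) = Pt + Q. At t = 0: Q = 5·0 - 5 = -5. Coeff of t: P = 5
Result: 5/t - 5/t²


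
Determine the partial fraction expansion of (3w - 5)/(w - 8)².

(3w - 5) = A(w - 8) + B. At w = 8: B = 3·8 - 5 = 19. Coeff of w: A = 3
Result: 3/(w - 8) + 19/(w - 8)²


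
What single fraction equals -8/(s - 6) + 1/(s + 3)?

Common denominator (s - 6)(s + 3). Numerator: -8(s + 3) + 1(s - 6) = (-8s - 24) + (s - 6) = -7s - 30
Result: (-7s - 30)/[(s - 6)(s + 3)]


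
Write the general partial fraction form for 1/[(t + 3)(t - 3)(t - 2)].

Three distinct linear factors: α/(t + 3) + β/(t - 3) + γ/(t - 2)


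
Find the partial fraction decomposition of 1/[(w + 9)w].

1/(w + 9)w = α/(w + 9) + β/w. α = 1/(-9 - 0) = -1/9, β = 1/(0 + 9) = 1/9
Result: (-1/9)/(w + 9) + (1/9)/w


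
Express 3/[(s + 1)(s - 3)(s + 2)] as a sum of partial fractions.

Using cover-up method: α = -3/4, β = 3/20, γ = 3/5
Result: (-3/4)/(s + 1) + (3/20)/(s - 3) + (3/5)/(s + 2)


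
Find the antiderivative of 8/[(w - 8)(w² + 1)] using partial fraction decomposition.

Cover-up at w=8: α = 8/(8²+1) = 8/65. Coeff matching: β = -8/65, γ = -64/65. Decomposition: (8/65)/(w - 8) - ((8/65)w + 64/65)/(w² + 1). Integrate: linear → ln, quadratic → (1/2)ln + arctan: (8/65) ln|(w - 8)| - (4/65) ln(w² + 1) - (64/65) arctan(w) + C


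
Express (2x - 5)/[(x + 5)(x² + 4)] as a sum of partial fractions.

At x=-5: P = (2·(-5) - 5)/((-5)² + 4) = -15/29. Q = -P = 15/29, R = 2 - (-5)·P = -17/29
Result: (-15/29)/(x + 5) + ((15/29)x - 17/29)/(x² + 4)


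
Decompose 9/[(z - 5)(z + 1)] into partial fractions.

9/(z - 5)(z + 1) = P/(z - 5) + Q/(z + 1). P = 9/(5 + 1) = 3/2, Q = 9/(-1 - 5) = -3/2
Result: (3/2)/(z - 5) - (3/2)/(z + 1)


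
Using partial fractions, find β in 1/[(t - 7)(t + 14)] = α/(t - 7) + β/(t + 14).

Cover-up at t = -14: β = 1/(-14 - 7) = -1/21


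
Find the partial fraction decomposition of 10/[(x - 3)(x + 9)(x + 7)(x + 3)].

Using Heaviside cover-up: (1/72)/(x - 3) - (5/72)/(x + 9) + (1/8)/(x + 7) - (5/72)/(x + 3)


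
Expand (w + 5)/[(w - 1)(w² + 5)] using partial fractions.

At w=1: P = (1·1 + 5)/(1² + 5) = 1. Q = -P = -1, R = 1 - 1·P = 0
Result: 1/(w - 1) - (w)/(w² + 5)


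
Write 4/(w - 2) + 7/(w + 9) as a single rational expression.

Common denominator (w - 2)(w + 9). Numerator: 4(w + 9) + 7(w - 2) = (4w + 36) + (7w - 14) = 11w + 22
Result: (11w + 22)/[(w - 2)(w + 9)]


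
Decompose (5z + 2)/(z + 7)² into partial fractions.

(5z + 2) = P(z + 7) + Q. At z = -7: Q = 5·(-7) + 2 = -33. Coeff of z: P = 5
Result: 5/(z + 7) - 33/(z + 7)²


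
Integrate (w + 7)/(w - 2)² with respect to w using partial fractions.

Decompose: P = 1, Q = 1·2 + 7 = 9, so (w + 7)/(w - 2)² = 1/(w - 2) + 9/(w - 2)². Integrate: ∫ P/(w - 2) dw = ln|(w - 2)|; ∫ Q/(w - 2)² dw = -9/(w - 2). Sum: ln|(w - 2)| - 9/(w - 2) + C


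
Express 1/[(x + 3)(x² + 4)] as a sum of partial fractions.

Cover-up at x = -3: A = 1/((-3)² + 4) = 1/13. Then B = -A = -1/13, C = -A·(0 - 3) = 3/13
Result: (1/13)/(x + 3) - ((1/13)x - 3/13)/(x² + 4)


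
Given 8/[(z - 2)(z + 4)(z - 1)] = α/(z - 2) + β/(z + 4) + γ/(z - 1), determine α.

Cover-up at z = 2: α = 8/[(2 + 4)(2 - 1)] = 8/[(6)(1)] = 8/6 = 4/3


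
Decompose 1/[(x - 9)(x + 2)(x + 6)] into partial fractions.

Using cover-up method: P = 1/165, Q = -1/44, R = 1/60
Result: (1/165)/(x - 9) - (1/44)/(x + 2) + (1/60)/(x + 6)


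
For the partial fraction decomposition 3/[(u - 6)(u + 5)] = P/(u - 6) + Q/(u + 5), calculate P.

Cover-up at u = 6: P = 3/(6 + 5) = 3/11


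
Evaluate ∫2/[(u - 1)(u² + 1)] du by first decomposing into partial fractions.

Cover-up at u=1: A = 2/(1²+1) = 1. Coeff matching: B = -1, C = -1. Decomposition: 1/(u - 1) - (u + 1)/(u² + 1). Integrate: linear → ln, quadratic → (1/2)ln + arctan: ln|(u - 1)| - (1/2) ln(u² + 1) - arctan(u) + C


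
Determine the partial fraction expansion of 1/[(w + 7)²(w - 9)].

Cover-up at w=9: γ = 1/(9 + 7)² = 1/256. Cover-up at w=-7: β = 1/(-7 - 9) = -1/16. Comparing w² coeff: α = -γ = -1/256
Result: (-1/256)/(w + 7) - (1/16)/(w + 7)² + (1/256)/(w - 9)


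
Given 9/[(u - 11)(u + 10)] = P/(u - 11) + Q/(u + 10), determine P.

Cover-up at u = 11: P = 9/(11 + 10) = 9/21 = 3/7


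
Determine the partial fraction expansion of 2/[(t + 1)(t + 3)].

2/(t + 1)(t + 3) = A/(t + 1) + B/(t + 3). A = 2/(-1 + 3) = 1, B = 2/(-3 + 1) = -1
Result: 1/(t + 1) - 1/(t + 3)


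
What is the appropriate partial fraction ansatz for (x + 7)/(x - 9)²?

Repeated linear factor: α/(x - 9) + β/(x - 9)²


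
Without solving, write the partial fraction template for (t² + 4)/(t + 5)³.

Repeated linear factor (power 3): α/(t + 5) + β/(t + 5)² + γ/(t + 5)³


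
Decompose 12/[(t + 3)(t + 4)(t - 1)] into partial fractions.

Using cover-up method: P = -3, Q = 12/5, R = 3/5
Result: -3/(t + 3) + (12/5)/(t + 4) + (3/5)/(t - 1)


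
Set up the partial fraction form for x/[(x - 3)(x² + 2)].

Linear + irreducible quadratic: α/(x - 3) + (βx + γ)/(x² + 2)


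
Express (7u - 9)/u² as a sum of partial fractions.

(7u - 9) = Au + B. At u = 0: B = 7·0 - 9 = -9. Coeff of u: A = 7
Result: 7/u - 9/u²


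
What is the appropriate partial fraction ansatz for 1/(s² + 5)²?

Repeated quadratic factor: (As + B)/(s² + 5) + (Cs + D)/(s² + 5)²


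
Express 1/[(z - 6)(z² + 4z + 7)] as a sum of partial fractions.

Cover-up at z = 6: P = 1/(6² + 4·6 + 7) = 1/67. Then Q = -P = -1/67, R = -P·(4 + 6) = -10/67
Result: (1/67)/(z - 6) - ((1/67)z + 10/67)/(z² + 4z + 7)


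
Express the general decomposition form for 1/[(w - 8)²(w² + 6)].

Repeated linear + quadratic: A/(w - 8) + B/(w - 8)² + (Cw + D)/(w² + 6)


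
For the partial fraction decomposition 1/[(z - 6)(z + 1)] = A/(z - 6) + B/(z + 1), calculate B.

Cover-up at z = -1: B = 1/(-1 - 6) = -1/7


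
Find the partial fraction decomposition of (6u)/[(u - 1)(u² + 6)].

At u=1: α = (6·1 + 0)/(1² + 6) = 6/7. β = -α = -6/7, γ = 6 - 1·α = 36/7
Result: (6/7)/(u - 1) - ((6/7)u - 36/7)/(u² + 6)


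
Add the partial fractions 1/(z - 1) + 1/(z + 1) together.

Common denominator (z - 1)(z + 1). Numerator: 1(z + 1) + 1(z - 1) = (z + 1) + (z - 1) = 2z
Result: (2z)/[(z - 1)(z + 1)]


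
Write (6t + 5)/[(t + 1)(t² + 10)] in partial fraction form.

At t=-1: A = (6·(-1) + 5)/((-1)² + 10) = -1/11. B = -A = 1/11, C = 6 - (-1)·A = 65/11
Result: (-1/11)/(t + 1) + ((1/11)t + 65/11)/(t² + 10)


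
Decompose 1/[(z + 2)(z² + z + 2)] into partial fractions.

Cover-up at z = -2: A = 1/((-2)² + 1·(-2) + 2) = 1/4. Then B = -A = -1/4, C = -A·(1 - 2) = 1/4
Result: (1/4)/(z + 2) - ((1/4)z - 1/4)/(z² + z + 2)


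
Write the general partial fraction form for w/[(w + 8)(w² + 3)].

Linear + irreducible quadratic: P/(w + 8) + (Qw + R)/(w² + 3)


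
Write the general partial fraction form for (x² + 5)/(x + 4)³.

Repeated linear factor (power 3): P/(x + 4) + Q/(x + 4)² + R/(x + 4)³


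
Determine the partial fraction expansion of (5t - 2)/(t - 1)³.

(5t - 2) = A(t - 1)² + B(t - 1) + C. At t = 1: C = 5·1 - 2 = 3. Coefficients: A = 0, B = 5
Result: 5/(t - 1)² + 3/(t - 1)³


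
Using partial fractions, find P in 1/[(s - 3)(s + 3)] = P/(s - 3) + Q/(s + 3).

Cover-up at s = 3: P = 1/(3 + 3) = 1/6


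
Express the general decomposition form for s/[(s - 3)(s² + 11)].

Linear + irreducible quadratic: α/(s - 3) + (βs + γ)/(s² + 11)


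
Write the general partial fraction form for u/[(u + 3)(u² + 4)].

Linear + irreducible quadratic: A/(u + 3) + (Bu + C)/(u² + 4)


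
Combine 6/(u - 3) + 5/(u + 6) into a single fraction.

Common denominator (u - 3)(u + 6). Numerator: 6(u + 6) + 5(u - 3) = (6u + 36) + (5u - 15) = 11u + 21
Result: (11u + 21)/[(u - 3)(u + 6)]


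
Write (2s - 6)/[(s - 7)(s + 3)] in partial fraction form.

At s=7: α = (2·7 - 6)/(7 + 3) = 4/5. At s=-3: β = (2·(-3) - 6)/(-3 - 7) = 6/5
Result: (4/5)/(s - 7) + (6/5)/(s + 3)


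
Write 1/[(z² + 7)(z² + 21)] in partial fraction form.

Coefficient matching gives A = C = 0, B = 1/(21-7) = 1/14, D = -B = -1/14
Result: (1/14)/(z² + 7) - (1/14)/(z² + 21)


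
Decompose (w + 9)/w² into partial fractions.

(w + 9) = Aw + B. At w = 0: B = 1·0 + 9 = 9. Coeff of w: A = 1
Result: 1/w + 9/w²


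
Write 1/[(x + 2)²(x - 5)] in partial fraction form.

Cover-up at x=5: C = 1/(5 + 2)² = 1/49. Cover-up at x=-2: B = 1/(-2 - 5) = -1/7. Comparing x² coeff: A = -C = -1/49
Result: (-1/49)/(x + 2) - (1/7)/(x + 2)² + (1/49)/(x - 5)


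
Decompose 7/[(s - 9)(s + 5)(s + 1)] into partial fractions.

Using cover-up method: P = 1/20, Q = 1/8, R = -7/40
Result: (1/20)/(s - 9) + (1/8)/(s + 5) - (7/40)/(s + 1)


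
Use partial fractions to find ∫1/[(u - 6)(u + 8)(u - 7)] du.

Cover-up: A = -1/14, B = 1/210, C = 1/15. Decomposition: (-1/14)/(u - 6) + (1/210)/(u + 8) + (1/15)/(u - 7). Integrate each term: (-1/14) ln|(u - 6)| + (1/210) ln|(u + 8)| + (1/15) ln|(u - 7)| + C


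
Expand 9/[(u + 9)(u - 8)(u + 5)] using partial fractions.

Using cover-up method: α = 9/68, β = 9/221, γ = -9/52
Result: (9/68)/(u + 9) + (9/221)/(u - 8) - (9/52)/(u + 5)


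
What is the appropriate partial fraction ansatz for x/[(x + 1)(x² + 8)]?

Linear + irreducible quadratic: A/(x + 1) + (Bx + C)/(x² + 8)


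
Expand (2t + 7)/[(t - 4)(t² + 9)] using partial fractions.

At t=4: α = (2·4 + 7)/(4² + 9) = 3/5. β = -α = -3/5, γ = 2 - 4·α = -2/5
Result: (3/5)/(t - 4) - ((3/5)t + 2/5)/(t² + 9)


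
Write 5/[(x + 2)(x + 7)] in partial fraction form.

5/(x + 2)(x + 7) = A/(x + 2) + B/(x + 7). A = 5/(-2 + 7) = 1, B = 5/(-7 + 2) = -1
Result: 1/(x + 2) - 1/(x + 7)


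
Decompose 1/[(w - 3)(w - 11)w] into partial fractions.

Using cover-up method: α = -1/24, β = 1/88, γ = 1/33
Result: (-1/24)/(w - 3) + (1/88)/(w - 11) + (1/33)/w


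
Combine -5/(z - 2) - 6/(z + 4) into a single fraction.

Common denominator (z - 2)(z + 4). Numerator: -5(z + 4) - 6(z - 2) = (-5z - 20) - (6z - 12) = -11z - 8
Result: (-11z - 8)/[(z - 2)(z + 4)]


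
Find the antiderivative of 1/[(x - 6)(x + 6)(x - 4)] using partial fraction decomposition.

Cover-up: P = 1/24, Q = 1/120, R = -1/20. Decomposition: (1/24)/(x - 6) + (1/120)/(x + 6) - (1/20)/(x - 4). Integrate each term: (1/24) ln|(x - 6)| + (1/120) ln|(x + 6)| - (1/20) ln|(x - 4)| + C


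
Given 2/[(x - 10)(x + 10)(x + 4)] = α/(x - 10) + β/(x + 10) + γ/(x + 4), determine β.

Cover-up at x = -10: β = 2/[(-10 - 10)(-10 + 4)] = 2/[(-20)(-6)] = 2/120 = 1/60


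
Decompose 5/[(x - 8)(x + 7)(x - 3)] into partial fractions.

Using cover-up method: P = 1/15, Q = 1/30, R = -1/10
Result: (1/15)/(x - 8) + (1/30)/(x + 7) - (1/10)/(x - 3)


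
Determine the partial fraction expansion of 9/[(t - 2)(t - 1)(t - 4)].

Using cover-up method: P = -9/2, Q = 3, R = 3/2
Result: (-9/2)/(t - 2) + 3/(t - 1) + (3/2)/(t - 4)


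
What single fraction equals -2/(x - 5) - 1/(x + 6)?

Common denominator (x - 5)(x + 6). Numerator: -2(x + 6) - 1(x - 5) = (-2x - 12) - (x - 5) = -3x - 7
Result: (-3x - 7)/[(x - 5)(x + 6)]


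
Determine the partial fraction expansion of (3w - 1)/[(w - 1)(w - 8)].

At w=1: A = (3·1 - 1)/(1 - 8) = -2/7. At w=8: B = (3·8 - 1)/(8 - 1) = 23/7
Result: (-2/7)/(w - 1) + (23/7)/(w - 8)


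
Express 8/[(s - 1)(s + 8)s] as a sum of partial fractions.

Using cover-up method: α = 8/9, β = 1/9, γ = -1
Result: (8/9)/(s - 1) + (1/9)/(s + 8) - 1/s


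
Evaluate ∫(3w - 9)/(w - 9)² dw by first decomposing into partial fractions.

Decompose: α = 3, β = 3·9 - 9 = 18, so (3w - 9)/(w - 9)² = 3/(w - 9) + 18/(w - 9)². Integrate: ∫ α/(w - 9) dw = 3 ln|(w - 9)|; ∫ β/(w - 9)² dw = -18/(w - 9). Sum: 3 ln|(w - 9)| - 18/(w - 9) + C


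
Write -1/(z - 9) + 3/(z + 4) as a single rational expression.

Common denominator (z - 9)(z + 4). Numerator: -1(z + 4) + 3(z - 9) = (-z - 4) + (3z - 27) = 2z - 31
Result: (2z - 31)/[(z - 9)(z + 4)]


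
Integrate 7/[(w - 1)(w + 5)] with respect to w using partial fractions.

Decompose: 7/[(w - 1)(w + 5)] = (7/6)/(w - 1) - (7/6)/(w + 5). Integrate each term: (7/6) ln|(w - 1)| - (7/6) ln|(w + 5)| + C


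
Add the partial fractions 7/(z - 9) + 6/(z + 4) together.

Common denominator (z - 9)(z + 4). Numerator: 7(z + 4) + 6(z - 9) = (7z + 28) + (6z - 54) = 13z - 26
Result: (13z - 26)/[(z - 9)(z + 4)]


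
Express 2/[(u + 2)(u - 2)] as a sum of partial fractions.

2/(u + 2)(u - 2) = P/(u + 2) + Q/(u - 2). P = 2/(-2 - 2) = -1/2, Q = 2/(2 + 2) = 1/2
Result: (-1/2)/(u + 2) + (1/2)/(u - 2)


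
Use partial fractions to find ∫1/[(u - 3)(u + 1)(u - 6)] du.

Cover-up: P = -1/12, Q = 1/28, R = 1/21. Decomposition: (-1/12)/(u - 3) + (1/28)/(u + 1) + (1/21)/(u - 6). Integrate each term: (-1/12) ln|(u - 3)| + (1/28) ln|(u + 1)| + (1/21) ln|(u - 6)| + C


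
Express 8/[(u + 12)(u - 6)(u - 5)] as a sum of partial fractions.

Using cover-up method: A = 4/153, B = 4/9, C = -8/17
Result: (4/153)/(u + 12) + (4/9)/(u - 6) - (8/17)/(u - 5)


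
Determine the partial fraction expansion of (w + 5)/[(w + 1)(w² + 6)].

At w=-1: α = (1·(-1) + 5)/((-1)² + 6) = 4/7. β = -α = -4/7, γ = 1 - (-1)·α = 11/7
Result: (4/7)/(w + 1) - ((4/7)w - 11/7)/(w² + 6)


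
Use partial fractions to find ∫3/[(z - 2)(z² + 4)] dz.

Cover-up at z=2: P = 3/(2²+4) = 3/8. Coeff matching: Q = -3/8, R = -3/4. Decomposition: (3/8)/(z - 2) - ((3/8)z + 3/4)/(z² + 4). Integrate: linear → ln, quadratic → (1/2)ln + arctan: (3/8) ln|(z - 2)| - (3/16) ln(z² + 4) - (3/8) arctan(z/2) + C


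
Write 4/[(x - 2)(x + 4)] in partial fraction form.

4/(x - 2)(x + 4) = A/(x - 2) + B/(x + 4). A = 4/(2 + 4) = 2/3, B = 4/(-4 - 2) = -2/3
Result: (2/3)/(x - 2) - (2/3)/(x + 4)


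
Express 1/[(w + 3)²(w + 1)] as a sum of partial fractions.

Cover-up at w=-1: γ = 1/(-1 + 3)² = 1/4. Cover-up at w=-3: β = 1/(-3 + 1) = -1/2. Comparing w² coeff: α = -γ = -1/4
Result: (-1/4)/(w + 3) - (1/2)/(w + 3)² + (1/4)/(w + 1)


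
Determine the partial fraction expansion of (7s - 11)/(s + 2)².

(7s - 11) = α(s + 2) + β. At s = -2: β = 7·(-2) - 11 = -25. Coeff of s: α = 7
Result: 7/(s + 2) - 25/(s + 2)²


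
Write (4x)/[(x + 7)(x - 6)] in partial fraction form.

At x=-7: α = (4·(-7) + 0)/(-7 - 6) = 28/13. At x=6: β = (4·6 + 0)/(6 + 7) = 24/13
Result: (28/13)/(x + 7) + (24/13)/(x - 6)


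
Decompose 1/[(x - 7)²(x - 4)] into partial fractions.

Cover-up at x=4: γ = 1/(4 - 7)² = 1/9. Cover-up at x=7: β = 1/(7 - 4) = 1/3. Comparing x² coeff: α = -γ = -1/9
Result: (-1/9)/(x - 7) + (1/3)/(x - 7)² + (1/9)/(x - 4)


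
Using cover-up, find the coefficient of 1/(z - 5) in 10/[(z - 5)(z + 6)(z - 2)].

Cover (z - 5), set z=5: 10/[(5 + 6)(5 - 2)] = 10/33


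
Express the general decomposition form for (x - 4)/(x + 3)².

Repeated linear factor: A/(x + 3) + B/(x + 3)²


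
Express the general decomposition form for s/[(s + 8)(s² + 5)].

Linear + irreducible quadratic: α/(s + 8) + (βs + γ)/(s² + 5)


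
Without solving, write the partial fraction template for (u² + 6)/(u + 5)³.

Repeated linear factor (power 3): P/(u + 5) + Q/(u + 5)² + R/(u + 5)³


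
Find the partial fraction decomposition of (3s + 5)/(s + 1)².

(3s + 5) = A(s + 1) + B. At s = -1: B = 3·(-1) + 5 = 2. Coeff of s: A = 3
Result: 3/(s + 1) + 2/(s + 1)²


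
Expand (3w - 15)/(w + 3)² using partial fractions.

(3w - 15) = P(w + 3) + Q. At w = -3: Q = 3·(-3) - 15 = -24. Coeff of w: P = 3
Result: 3/(w + 3) - 24/(w + 3)²


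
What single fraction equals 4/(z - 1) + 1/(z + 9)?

Common denominator (z - 1)(z + 9). Numerator: 4(z + 9) + 1(z - 1) = (4z + 36) + (z - 1) = 5z + 35
Result: (5z + 35)/[(z - 1)(z + 9)]


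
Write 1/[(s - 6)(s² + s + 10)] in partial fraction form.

Cover-up at s = 6: α = 1/(6² + 1·6 + 10) = 1/52. Then β = -α = -1/52, γ = -α·(1 + 6) = -7/52
Result: (1/52)/(s - 6) - ((1/52)s + 7/52)/(s² + s + 10)


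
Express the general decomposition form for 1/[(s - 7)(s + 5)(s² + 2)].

Two linear + quadratic: P/(s - 7) + Q/(s + 5) + (Rs + S)/(s² + 2)


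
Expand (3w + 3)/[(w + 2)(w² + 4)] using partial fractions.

At w=-2: P = (3·(-2) + 3)/((-2)² + 4) = -3/8. Q = -P = 3/8, R = 3 - (-2)·P = 9/4
Result: (-3/8)/(w + 2) + ((3/8)w + 9/4)/(w² + 4)


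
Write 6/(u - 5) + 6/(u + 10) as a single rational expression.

Common denominator (u - 5)(u + 10). Numerator: 6(u + 10) + 6(u - 5) = (6u + 60) + (6u - 30) = 12u + 30
Result: (12u + 30)/[(u - 5)(u + 10)]


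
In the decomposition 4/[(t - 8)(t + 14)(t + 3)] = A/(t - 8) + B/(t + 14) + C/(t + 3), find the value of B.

Cover-up at t = -14: B = 4/[(-14 - 8)(-14 + 3)] = 4/[(-22)(-11)] = 4/242 = 2/121


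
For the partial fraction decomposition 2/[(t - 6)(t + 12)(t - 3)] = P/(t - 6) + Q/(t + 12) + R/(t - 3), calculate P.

Cover-up at t = 6: P = 2/[(6 + 12)(6 - 3)] = 2/[(18)(3)] = 2/54 = 1/27


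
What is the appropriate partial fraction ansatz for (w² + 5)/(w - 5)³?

Repeated linear factor (power 3): P/(w - 5) + Q/(w - 5)² + R/(w - 5)³


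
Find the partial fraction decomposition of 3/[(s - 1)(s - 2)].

3/(s - 1)(s - 2) = A/(s - 1) + B/(s - 2). A = 3/(1 - 2) = -3, B = 3/(2 - 1) = 3
Result: -3/(s - 1) + 3/(s - 2)


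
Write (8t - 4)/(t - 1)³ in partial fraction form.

(8t - 4) = α(t - 1)² + β(t - 1) + γ. At t = 1: γ = 8·1 - 4 = 4. Coefficients: α = 0, β = 8
Result: 8/(t - 1)² + 4/(t - 1)³


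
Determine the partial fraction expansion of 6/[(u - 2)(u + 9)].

6/(u - 2)(u + 9) = P/(u - 2) + Q/(u + 9). P = 6/(2 + 9) = 6/11, Q = 6/(-9 - 2) = -6/11
Result: (6/11)/(u - 2) - (6/11)/(u + 9)


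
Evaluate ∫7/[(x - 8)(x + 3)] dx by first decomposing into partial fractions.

Decompose: 7/[(x - 8)(x + 3)] = (7/11)/(x - 8) - (7/11)/(x + 3). Integrate each term: (7/11) ln|(x - 8)| - (7/11) ln|(x + 3)| + C


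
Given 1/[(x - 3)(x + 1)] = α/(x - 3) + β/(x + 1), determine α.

Cover-up at x = 3: α = 1/(3 + 1) = 1/4


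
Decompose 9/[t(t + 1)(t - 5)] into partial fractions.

Using cover-up method: A = -9/5, B = 3/2, C = 3/10
Result: (-9/5)/t + (3/2)/(t + 1) + (3/10)/(t - 5)


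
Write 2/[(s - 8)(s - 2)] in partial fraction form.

2/(s - 8)(s - 2) = α/(s - 8) + β/(s - 2). α = 2/(8 - 2) = 1/3, β = 2/(2 - 8) = -1/3
Result: (1/3)/(s - 8) - (1/3)/(s - 2)


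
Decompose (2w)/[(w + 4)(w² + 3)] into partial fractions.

At w=-4: α = (2·(-4) + 0)/((-4)² + 3) = -8/19. β = -α = 8/19, γ = 2 - (-4)·α = 6/19
Result: (-8/19)/(w + 4) + ((8/19)w + 6/19)/(w² + 3)


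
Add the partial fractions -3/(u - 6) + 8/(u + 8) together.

Common denominator (u - 6)(u + 8). Numerator: -3(u + 8) + 8(u - 6) = (-3u - 24) + (8u - 48) = 5u - 72
Result: (5u - 72)/[(u - 6)(u + 8)]


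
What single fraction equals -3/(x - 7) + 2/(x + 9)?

Common denominator (x - 7)(x + 9). Numerator: -3(x + 9) + 2(x - 7) = (-3x - 27) + (2x - 14) = -x - 41
Result: (-x - 41)/[(x - 7)(x + 9)]


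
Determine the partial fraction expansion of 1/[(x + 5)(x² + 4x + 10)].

Cover-up at x = -5: A = 1/((-5)² + 4·(-5) + 10) = 1/15. Then B = -A = -1/15, C = -A·(4 - 5) = 1/15
Result: (1/15)/(x + 5) - ((1/15)x - 1/15)/(x² + 4x + 10)


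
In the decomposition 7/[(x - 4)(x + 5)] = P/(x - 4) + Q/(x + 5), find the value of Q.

Cover-up at x = -5: Q = 7/(-5 - 4) = -7/9


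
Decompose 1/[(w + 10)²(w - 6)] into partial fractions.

Cover-up at w=6: C = 1/(6 + 10)² = 1/256. Cover-up at w=-10: B = 1/(-10 - 6) = -1/16. Comparing w² coeff: A = -C = -1/256
Result: (-1/256)/(w + 10) - (1/16)/(w + 10)² + (1/256)/(w - 6)


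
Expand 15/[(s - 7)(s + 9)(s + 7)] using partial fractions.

Using cover-up method: A = 15/224, B = 15/32, C = -15/28
Result: (15/224)/(s - 7) + (15/32)/(s + 9) - (15/28)/(s + 7)


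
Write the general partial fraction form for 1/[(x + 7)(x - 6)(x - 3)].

Three distinct linear factors: α/(x + 7) + β/(x - 6) + γ/(x - 3)


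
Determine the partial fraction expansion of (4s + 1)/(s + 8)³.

(4s + 1) = α(s + 8)² + β(s + 8) + γ. At s = -8: γ = 4·(-8) + 1 = -31. Coefficients: α = 0, β = 4
Result: 4/(s + 8)² - 31/(s + 8)³


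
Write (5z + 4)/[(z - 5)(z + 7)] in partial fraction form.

At z=5: P = (5·5 + 4)/(5 + 7) = 29/12. At z=-7: Q = (5·(-7) + 4)/(-7 - 5) = 31/12
Result: (29/12)/(z - 5) + (31/12)/(z + 7)


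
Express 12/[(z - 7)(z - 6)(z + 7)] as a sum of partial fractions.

Using cover-up method: A = 6/7, B = -12/13, C = 6/91
Result: (6/7)/(z - 7) - (12/13)/(z - 6) + (6/91)/(z + 7)


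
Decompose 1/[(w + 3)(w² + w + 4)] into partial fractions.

Cover-up at w = -3: P = 1/((-3)² + 1·(-3) + 4) = 1/10. Then Q = -P = -1/10, R = -P·(1 - 3) = 1/5
Result: (1/10)/(w + 3) - ((1/10)w - 1/5)/(w² + w + 4)


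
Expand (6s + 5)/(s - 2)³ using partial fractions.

(6s + 5) = A(s - 2)² + B(s - 2) + C. At s = 2: C = 6·2 + 5 = 17. Coefficients: A = 0, B = 6
Result: 6/(s - 2)² + 17/(s - 2)³


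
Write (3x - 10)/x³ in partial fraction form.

(3x - 10) = Ax² + Bx + C. At x = 0: C = 3·0 - 10 = -10. Coefficients: A = 0, B = 3
Result: 3/x² - 10/x³


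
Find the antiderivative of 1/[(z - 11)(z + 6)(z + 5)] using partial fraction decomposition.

Cover-up: α = 1/272, β = 1/17, γ = -1/16. Decomposition: (1/272)/(z - 11) + (1/17)/(z + 6) - (1/16)/(z + 5). Integrate each term: (1/272) ln|(z - 11)| + (1/17) ln|(z + 6)| - (1/16) ln|(z + 5)| + C


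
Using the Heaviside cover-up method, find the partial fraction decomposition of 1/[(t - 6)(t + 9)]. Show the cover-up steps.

Cover (t - 6): set t=6, get P = 1/(6 + 9) = 1/15. Cover (t + 9): set t=-9, get Q = 1/(-9 - 6) = -1/15.
Result: (1/15)/(t - 6) - (1/15)/(t + 9)


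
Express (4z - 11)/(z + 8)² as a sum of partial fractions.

(4z - 11) = A(z + 8) + B. At z = -8: B = 4·(-8) - 11 = -43. Coeff of z: A = 4
Result: 4/(z + 8) - 43/(z + 8)²


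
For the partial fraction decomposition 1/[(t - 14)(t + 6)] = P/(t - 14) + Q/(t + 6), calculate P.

Cover-up at t = 14: P = 1/(14 + 6) = 1/20


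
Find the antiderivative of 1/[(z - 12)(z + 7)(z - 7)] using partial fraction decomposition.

Cover-up: P = 1/95, Q = 1/266, R = -1/70. Decomposition: (1/95)/(z - 12) + (1/266)/(z + 7) - (1/70)/(z - 7). Integrate each term: (1/95) ln|(z - 12)| + (1/266) ln|(z + 7)| - (1/70) ln|(z - 7)| + C


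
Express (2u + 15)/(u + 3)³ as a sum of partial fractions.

(2u + 15) = α(u + 3)² + β(u + 3) + γ. At u = -3: γ = 2·(-3) + 15 = 9. Coefficients: α = 0, β = 2
Result: 2/(u + 3)² + 9/(u + 3)³


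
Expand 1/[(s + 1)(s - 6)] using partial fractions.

1/(s + 1)(s - 6) = α/(s + 1) + β/(s - 6). α = 1/(-1 - 6) = -1/7, β = 1/(6 + 1) = 1/7
Result: (-1/7)/(s + 1) + (1/7)/(s - 6)


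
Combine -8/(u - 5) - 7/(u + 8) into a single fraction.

Common denominator (u - 5)(u + 8). Numerator: -8(u + 8) - 7(u - 5) = (-8u - 64) - (7u - 35) = -15u - 29
Result: (-15u - 29)/[(u - 5)(u + 8)]


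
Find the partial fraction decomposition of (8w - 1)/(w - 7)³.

(8w - 1) = α(w - 7)² + β(w - 7) + γ. At w = 7: γ = 8·7 - 1 = 55. Coefficients: α = 0, β = 8
Result: 8/(w - 7)² + 55/(w - 7)³


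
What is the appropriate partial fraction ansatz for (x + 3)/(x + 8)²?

Repeated linear factor: α/(x + 8) + β/(x + 8)²


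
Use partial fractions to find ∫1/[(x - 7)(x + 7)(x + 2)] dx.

Cover-up: A = 1/126, B = 1/70, C = -1/45. Decomposition: (1/126)/(x - 7) + (1/70)/(x + 7) - (1/45)/(x + 2). Integrate each term: (1/126) ln|(x - 7)| + (1/70) ln|(x + 7)| - (1/45) ln|(x + 2)| + C


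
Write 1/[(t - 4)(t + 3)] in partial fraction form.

1/(t - 4)(t + 3) = P/(t - 4) + Q/(t + 3). P = 1/(4 + 3) = 1/7, Q = 1/(-3 - 4) = -1/7
Result: (1/7)/(t - 4) - (1/7)/(t + 3)


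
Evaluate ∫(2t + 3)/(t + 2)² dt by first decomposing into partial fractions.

Decompose: α = 2, β = 2·(-2) + 3 = -1, so (2t + 3)/(t + 2)² = 2/(t + 2) - 1/(t + 2)². Integrate: ∫ α/(t + 2) dt = 2 ln|(t + 2)|; ∫ β/(t + 2)² dt = 1/(t + 2). Sum: 2 ln|(t + 2)| + 1/(t + 2) + C


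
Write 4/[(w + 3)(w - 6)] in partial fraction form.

4/(w + 3)(w - 6) = P/(w + 3) + Q/(w - 6). P = 4/(-3 - 6) = -4/9, Q = 4/(6 + 3) = 4/9
Result: (-4/9)/(w + 3) + (4/9)/(w - 6)


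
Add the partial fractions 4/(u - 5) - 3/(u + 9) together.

Common denominator (u - 5)(u + 9). Numerator: 4(u + 9) - 3(u - 5) = (4u + 36) - (3u - 15) = u + 51
Result: (u + 51)/[(u - 5)(u + 9)]


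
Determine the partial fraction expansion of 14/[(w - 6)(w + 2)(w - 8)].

Using cover-up method: α = -7/8, β = 7/40, γ = 7/10
Result: (-7/8)/(w - 6) + (7/40)/(w + 2) + (7/10)/(w - 8)


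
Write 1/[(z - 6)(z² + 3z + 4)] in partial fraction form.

Cover-up at z = 6: A = 1/(6² + 3·6 + 4) = 1/58. Then B = -A = -1/58, C = -A·(3 + 6) = -9/58
Result: (1/58)/(z - 6) - ((1/58)z + 9/58)/(z² + 3z + 4)


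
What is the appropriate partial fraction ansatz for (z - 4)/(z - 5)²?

Repeated linear factor: P/(z - 5) + Q/(z - 5)²


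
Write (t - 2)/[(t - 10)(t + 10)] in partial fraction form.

At t=10: P = (1·10 - 2)/(10 + 10) = 2/5. At t=-10: Q = (1·(-10) - 2)/(-10 - 10) = 3/5
Result: (2/5)/(t - 10) + (3/5)/(t + 10)


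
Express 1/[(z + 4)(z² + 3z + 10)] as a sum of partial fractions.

Cover-up at z = -4: P = 1/((-4)² + 3·(-4) + 10) = 1/14. Then Q = -P = -1/14, R = -P·(3 - 4) = 1/14
Result: (1/14)/(z + 4) - ((1/14)z - 1/14)/(z² + 3z + 10)


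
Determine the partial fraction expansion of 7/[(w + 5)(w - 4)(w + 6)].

Using cover-up method: α = -7/9, β = 7/90, γ = 7/10
Result: (-7/9)/(w + 5) + (7/90)/(w - 4) + (7/10)/(w + 6)


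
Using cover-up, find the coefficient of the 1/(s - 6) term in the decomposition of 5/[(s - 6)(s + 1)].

Cover (s - 6), set s=6: 5/((s + 1) at s=6) = 5/(7) = 5/7


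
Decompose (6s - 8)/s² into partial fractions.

(6s - 8) = As + B. At s = 0: B = 6·0 - 8 = -8. Coeff of s: A = 6
Result: 6/s - 8/s²


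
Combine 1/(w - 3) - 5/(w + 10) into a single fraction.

Common denominator (w - 3)(w + 10). Numerator: 1(w + 10) - 5(w - 3) = (w + 10) - (5w - 15) = -4w + 25
Result: (-4w + 25)/[(w - 3)(w + 10)]


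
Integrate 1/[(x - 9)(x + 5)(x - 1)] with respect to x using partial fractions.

Cover-up: α = 1/112, β = 1/84, γ = -1/48. Decomposition: (1/112)/(x - 9) + (1/84)/(x + 5) - (1/48)/(x - 1). Integrate each term: (1/112) ln|(x - 9)| + (1/84) ln|(x + 5)| - (1/48) ln|(x - 1)| + C


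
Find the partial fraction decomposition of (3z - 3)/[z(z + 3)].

At z=0: α = (3·0 - 3)/(0 + 3) = -1. At z=-3: β = (3·(-3) - 3)/(-3 - 0) = 4
Result: -1/z + 4/(z + 3)


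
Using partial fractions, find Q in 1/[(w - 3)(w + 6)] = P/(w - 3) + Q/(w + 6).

Cover-up at w = -6: Q = 1/(-6 - 3) = -1/9


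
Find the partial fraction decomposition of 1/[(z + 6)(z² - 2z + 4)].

Cover-up at z = -6: A = 1/((-6)² - 2·(-6) + 4) = 1/52. Then B = -A = -1/52, C = -A·(-2 - 6) = 2/13
Result: (1/52)/(z + 6) - ((1/52)z - 2/13)/(z² - 2z + 4)


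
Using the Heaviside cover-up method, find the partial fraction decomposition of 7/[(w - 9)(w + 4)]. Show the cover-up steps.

Cover (w - 9): set w=9, get α = 7/(9 + 4) = 7/13. Cover (w + 4): set w=-4, get β = 7/(-4 - 9) = -7/13.
Result: (7/13)/(w - 9) - (7/13)/(w + 4)


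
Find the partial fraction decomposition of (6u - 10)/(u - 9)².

(6u - 10) = A(u - 9) + B. At u = 9: B = 6·9 - 10 = 44. Coeff of u: A = 6
Result: 6/(u - 9) + 44/(u - 9)²


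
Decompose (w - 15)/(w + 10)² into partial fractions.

(w - 15) = P(w + 10) + Q. At w = -10: Q = 1·(-10) - 15 = -25. Coeff of w: P = 1
Result: 1/(w + 10) - 25/(w + 10)²


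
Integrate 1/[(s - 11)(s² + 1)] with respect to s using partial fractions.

Cover-up at s=11: α = 1/(11²+1) = 1/122. Coeff matching: β = -1/122, γ = -11/122. Decomposition: (1/122)/(s - 11) - ((1/122)s + 11/122)/(s² + 1). Integrate: linear → ln, quadratic → (1/2)ln + arctan: (1/122) ln|(s - 11)| - (1/244) ln(s² + 1) - (11/122) arctan(s) + C


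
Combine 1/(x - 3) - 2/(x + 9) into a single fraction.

Common denominator (x - 3)(x + 9). Numerator: 1(x + 9) - 2(x - 3) = (x + 9) - (2x - 6) = -x + 15
Result: (-x + 15)/[(x - 3)(x + 9)]


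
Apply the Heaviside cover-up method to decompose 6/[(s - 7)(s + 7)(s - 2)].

Cover (s - 7), s=7: A = 6/[(7 + 7)(7 - 2)] = 3/35. Cover (s + 7), s=-7: B = 6/[(-7 - 7)(-7 - 2)] = 1/21. Cover (s - 2), s=2: C = 6/[(2 - 7)(2 + 7)] = -2/15.
Result: (3/35)/(s - 7) + (1/21)/(s + 7) - (2/15)/(s - 2)


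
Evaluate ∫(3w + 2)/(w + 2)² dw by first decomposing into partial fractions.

Decompose: α = 3, β = 3·(-2) + 2 = -4, so (3w + 2)/(w + 2)² = 3/(w + 2) - 4/(w + 2)². Integrate: ∫ α/(w + 2) dw = 3 ln|(w + 2)|; ∫ β/(w + 2)² dw = 4/(w + 2). Sum: 3 ln|(w + 2)| + 4/(w + 2) + C


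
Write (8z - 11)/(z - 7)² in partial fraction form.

(8z - 11) = α(z - 7) + β. At z = 7: β = 8·7 - 11 = 45. Coeff of z: α = 8
Result: 8/(z - 7) + 45/(z - 7)²


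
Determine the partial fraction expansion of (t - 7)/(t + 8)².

(t - 7) = α(t + 8) + β. At t = -8: β = 1·(-8) - 7 = -15. Coeff of t: α = 1
Result: 1/(t + 8) - 15/(t + 8)²


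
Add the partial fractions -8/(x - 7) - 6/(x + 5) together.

Common denominator (x - 7)(x + 5). Numerator: -8(x + 5) - 6(x - 7) = (-8x - 40) - (6x - 42) = -14x + 2
Result: (-14x + 2)/[(x - 7)(x + 5)]


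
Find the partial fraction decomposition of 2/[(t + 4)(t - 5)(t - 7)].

Using cover-up method: α = 2/99, β = -1/9, γ = 1/11
Result: (2/99)/(t + 4) - (1/9)/(t - 5) + (1/11)/(t - 7)


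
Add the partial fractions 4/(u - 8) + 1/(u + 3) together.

Common denominator (u - 8)(u + 3). Numerator: 4(u + 3) + 1(u - 8) = (4u + 12) + (u - 8) = 5u + 4
Result: (5u + 4)/[(u - 8)(u + 3)]


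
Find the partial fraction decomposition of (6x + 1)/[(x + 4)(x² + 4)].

At x=-4: A = (6·(-4) + 1)/((-4)² + 4) = -23/20. B = -A = 23/20, C = 6 - (-4)·A = 7/5
Result: (-23/20)/(x + 4) + ((23/20)x + 7/5)/(x² + 4)


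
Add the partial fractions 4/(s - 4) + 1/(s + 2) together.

Common denominator (s - 4)(s + 2). Numerator: 4(s + 2) + 1(s - 4) = (4s + 8) + (s - 4) = 5s + 4
Result: (5s + 4)/[(s - 4)(s + 2)]


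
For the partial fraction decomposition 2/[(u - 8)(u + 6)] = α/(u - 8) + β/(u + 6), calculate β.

Cover-up at u = -6: β = 2/(-6 - 8) = -2/14 = -1/7


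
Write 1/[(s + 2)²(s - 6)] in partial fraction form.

Cover-up at s=6: γ = 1/(6 + 2)² = 1/64. Cover-up at s=-2: β = 1/(-2 - 6) = -1/8. Comparing s² coeff: α = -γ = -1/64
Result: (-1/64)/(s + 2) - (1/8)/(s + 2)² + (1/64)/(s - 6)


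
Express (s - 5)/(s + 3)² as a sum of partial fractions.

(s - 5) = A(s + 3) + B. At s = -3: B = 1·(-3) - 5 = -8. Coeff of s: A = 1
Result: 1/(s + 3) - 8/(s + 3)²


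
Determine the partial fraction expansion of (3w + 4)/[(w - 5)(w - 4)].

At w=5: α = (3·5 + 4)/(5 - 4) = 19. At w=4: β = (3·4 + 4)/(4 - 5) = -16
Result: 19/(w - 5) - 16/(w - 4)


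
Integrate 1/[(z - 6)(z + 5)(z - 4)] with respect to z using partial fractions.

Cover-up: α = 1/22, β = 1/99, γ = -1/18. Decomposition: (1/22)/(z - 6) + (1/99)/(z + 5) - (1/18)/(z - 4). Integrate each term: (1/22) ln|(z - 6)| + (1/99) ln|(z + 5)| - (1/18) ln|(z - 4)| + C


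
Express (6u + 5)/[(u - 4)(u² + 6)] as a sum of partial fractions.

At u=4: P = (6·4 + 5)/(4² + 6) = 29/22. Q = -P = -29/22, R = 6 - 4·P = 8/11
Result: (29/22)/(u - 4) - ((29/22)u - 8/11)/(u² + 6)


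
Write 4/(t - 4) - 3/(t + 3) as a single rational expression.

Common denominator (t - 4)(t + 3). Numerator: 4(t + 3) - 3(t - 4) = (4t + 12) - (3t - 12) = t + 24
Result: (t + 24)/[(t - 4)(t + 3)]


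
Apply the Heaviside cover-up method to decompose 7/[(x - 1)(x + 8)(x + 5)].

Cover (x - 1), x=1: α = 7/[(1 + 8)(1 + 5)] = 7/54. Cover (x + 8), x=-8: β = 7/[(-8 - 1)(-8 + 5)] = 7/27. Cover (x + 5), x=-5: γ = 7/[(-5 - 1)(-5 + 8)] = -7/18.
Result: (7/54)/(x - 1) + (7/27)/(x + 8) - (7/18)/(x + 5)


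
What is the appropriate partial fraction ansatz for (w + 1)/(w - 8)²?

Repeated linear factor: A/(w - 8) + B/(w - 8)²


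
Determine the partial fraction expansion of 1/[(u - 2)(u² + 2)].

Cover-up at u = 2: α = 1/(2² + 2) = 1/6. Then β = -α = -1/6, γ = -α·(0 + 2) = -1/3
Result: (1/6)/(u - 2) - ((1/6)u + 1/3)/(u² + 2)


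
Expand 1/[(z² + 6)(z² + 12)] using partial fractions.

Coefficient matching gives A = C = 0, B = 1/(12-6) = 1/6, D = -B = -1/6
Result: (1/6)/(z² + 6) - (1/6)/(z² + 12)


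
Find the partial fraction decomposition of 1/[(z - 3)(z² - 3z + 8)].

Cover-up at z = 3: P = 1/(3² - 3·3 + 8) = 1/8. Then Q = -P = -1/8, R = -P·(-3 + 3) = 0
Result: (1/8)/(z - 3) - ((1/8)z)/(z² - 3z + 8)


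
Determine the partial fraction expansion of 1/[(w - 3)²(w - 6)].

Cover-up at w=6: R = 1/(6 - 3)² = 1/9. Cover-up at w=3: Q = 1/(3 - 6) = -1/3. Comparing w² coeff: P = -R = -1/9
Result: (-1/9)/(w - 3) - (1/3)/(w - 3)² + (1/9)/(w - 6)


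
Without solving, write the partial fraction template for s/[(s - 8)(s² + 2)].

Linear + irreducible quadratic: A/(s - 8) + (Bs + C)/(s² + 2)


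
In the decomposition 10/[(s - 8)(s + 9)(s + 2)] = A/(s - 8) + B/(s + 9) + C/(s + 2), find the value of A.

Cover-up at s = 8: A = 10/[(8 + 9)(8 + 2)] = 10/[(17)(10)] = 10/170 = 1/17


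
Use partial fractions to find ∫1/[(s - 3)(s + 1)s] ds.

Cover-up: P = 1/12, Q = 1/4, R = -1/3. Decomposition: (1/12)/(s - 3) + (1/4)/(s + 1) - (1/3)/s. Integrate each term: (1/12) ln|(s - 3)| + (1/4) ln|(s + 1)| - (1/3) ln|s| + C


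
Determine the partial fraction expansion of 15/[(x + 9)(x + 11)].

15/(x + 9)(x + 11) = P/(x + 9) + Q/(x + 11). P = 15/(-9 + 11) = 15/2, Q = 15/(-11 + 9) = -15/2
Result: (15/2)/(x + 9) - (15/2)/(x + 11)


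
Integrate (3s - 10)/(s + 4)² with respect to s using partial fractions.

Decompose: P = 3, Q = 3·(-4) - 10 = -22, so (3s - 10)/(s + 4)² = 3/(s + 4) - 22/(s + 4)². Integrate: ∫ P/(s + 4) ds = 3 ln|(s + 4)|; ∫ Q/(s + 4)² ds = 22/(s + 4). Sum: 3 ln|(s + 4)| + 22/(s + 4) + C


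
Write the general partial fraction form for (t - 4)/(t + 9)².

Repeated linear factor: α/(t + 9) + β/(t + 9)²


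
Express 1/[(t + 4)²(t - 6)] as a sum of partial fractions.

Cover-up at t=6: γ = 1/(6 + 4)² = 1/100. Cover-up at t=-4: β = 1/(-4 - 6) = -1/10. Comparing t² coeff: α = -γ = -1/100
Result: (-1/100)/(t + 4) - (1/10)/(t + 4)² + (1/100)/(t - 6)


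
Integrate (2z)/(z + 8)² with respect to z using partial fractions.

Decompose: α = 2, β = 2·(-8) + 0 = -16, so (2z)/(z + 8)² = 2/(z + 8) - 16/(z + 8)². Integrate: ∫ α/(z + 8) dz = 2 ln|(z + 8)|; ∫ β/(z + 8)² dz = 16/(z + 8). Sum: 2 ln|(z + 8)| + 16/(z + 8) + C


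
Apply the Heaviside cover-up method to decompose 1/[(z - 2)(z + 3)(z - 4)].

Cover (z - 2), z=2: A = 1/[(2 + 3)(2 - 4)] = -1/10. Cover (z + 3), z=-3: B = 1/[(-3 - 2)(-3 - 4)] = 1/35. Cover (z - 4), z=4: C = 1/[(4 - 2)(4 + 3)] = 1/14.
Result: (-1/10)/(z - 2) + (1/35)/(z + 3) + (1/14)/(z - 4)


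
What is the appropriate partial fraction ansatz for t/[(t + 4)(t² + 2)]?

Linear + irreducible quadratic: P/(t + 4) + (Qt + R)/(t² + 2)


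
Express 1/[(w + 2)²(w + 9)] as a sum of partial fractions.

Cover-up at w=-9: γ = 1/(-9 + 2)² = 1/49. Cover-up at w=-2: β = 1/(-2 + 9) = 1/7. Comparing w² coeff: α = -γ = -1/49
Result: (-1/49)/(w + 2) + (1/7)/(w + 2)² + (1/49)/(w + 9)


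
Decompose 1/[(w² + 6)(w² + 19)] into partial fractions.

Coefficient matching gives P = R = 0, Q = 1/(19-6) = 1/13, S = -Q = -1/13
Result: (1/13)/(w² + 6) - (1/13)/(w² + 19)


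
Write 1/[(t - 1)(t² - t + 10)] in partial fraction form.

Cover-up at t = 1: P = 1/(1² - 1·1 + 10) = 1/10. Then Q = -P = -1/10, R = -P·(-1 + 1) = 0
Result: (1/10)/(t - 1) - ((1/10)t)/(t² - t + 10)


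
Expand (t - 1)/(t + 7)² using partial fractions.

(t - 1) = α(t + 7) + β. At t = -7: β = 1·(-7) - 1 = -8. Coeff of t: α = 1
Result: 1/(t + 7) - 8/(t + 7)²
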